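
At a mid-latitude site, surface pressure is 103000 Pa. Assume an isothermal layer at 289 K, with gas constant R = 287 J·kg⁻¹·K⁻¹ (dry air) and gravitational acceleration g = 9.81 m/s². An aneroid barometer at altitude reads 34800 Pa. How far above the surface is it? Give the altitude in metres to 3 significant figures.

z ≈ 9170 m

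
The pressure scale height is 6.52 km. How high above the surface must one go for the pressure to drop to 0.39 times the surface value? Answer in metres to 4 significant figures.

z ≈ 6139 m

Set P/P₀ = exp(−z/H) = 0.39, so z = −H ln(0.39).
−ln(0.39) = 0.94161; z = 6520.0 × 0.94161 = 6139.3 m.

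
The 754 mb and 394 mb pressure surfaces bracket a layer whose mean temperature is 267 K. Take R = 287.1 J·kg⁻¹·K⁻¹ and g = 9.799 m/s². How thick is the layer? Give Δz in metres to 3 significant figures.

Δz ≈ 5080 m

Hypsometric equation: Δz = (R T̄/g) ln(P₁/P₂).
R T̄/g = 287.1 × 267 / 9.799 = 7822.8 m.
ln(754/394) = ln(1.9137) = 0.64904.
Δz = 7822.8 × 0.64904 = 5077.3 m.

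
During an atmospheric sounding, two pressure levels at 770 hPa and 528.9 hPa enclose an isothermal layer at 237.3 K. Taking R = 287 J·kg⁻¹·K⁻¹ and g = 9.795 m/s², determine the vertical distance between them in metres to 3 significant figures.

Δz ≈ 2610 m

Hypsometric equation: Δz = (R T̄/g) ln(P₁/P₂).
R T̄/g = 287 × 237.3 / 9.795 = 6953.0 m.
ln(770/528.9) = ln(1.4559) = 0.37562.
Δz = 6953.0 × 0.37562 = 2611.7 m.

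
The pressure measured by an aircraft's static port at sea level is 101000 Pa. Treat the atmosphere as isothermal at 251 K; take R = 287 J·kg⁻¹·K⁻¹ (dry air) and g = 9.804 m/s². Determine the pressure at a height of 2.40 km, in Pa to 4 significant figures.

P ≈ 72860 Pa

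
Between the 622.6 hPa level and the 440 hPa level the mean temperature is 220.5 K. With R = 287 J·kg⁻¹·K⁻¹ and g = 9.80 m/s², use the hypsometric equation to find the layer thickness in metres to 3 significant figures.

Δz ≈ 2240 m

Hypsometric equation: Δz = (R T̄/g) ln(P₁/P₂).
R T̄/g = 287 × 220.5 / 9.80 = 6457.5 m.
ln(622.6/440) = ln(1.4150) = 0.34713.
Δz = 6457.5 × 0.34713 = 2241.6 m.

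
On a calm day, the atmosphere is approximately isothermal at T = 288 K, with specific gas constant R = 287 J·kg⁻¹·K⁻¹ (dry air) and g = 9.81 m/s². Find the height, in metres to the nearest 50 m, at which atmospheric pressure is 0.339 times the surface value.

z ≈ 9100 m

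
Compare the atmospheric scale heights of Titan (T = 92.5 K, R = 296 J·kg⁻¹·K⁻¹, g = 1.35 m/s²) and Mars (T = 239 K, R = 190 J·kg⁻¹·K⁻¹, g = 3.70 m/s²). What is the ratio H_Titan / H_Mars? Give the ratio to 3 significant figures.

H = RT/g for each body.
H_Titan = 296 × 92.5 / 1.35 = 20281 m.
H_Mars = 190 × 239 / 3.70 = 12273 m.
H_Titan/H_Mars = 20281/12273 = 1.6525.

H_Titan/H_Mars ≈ 1.65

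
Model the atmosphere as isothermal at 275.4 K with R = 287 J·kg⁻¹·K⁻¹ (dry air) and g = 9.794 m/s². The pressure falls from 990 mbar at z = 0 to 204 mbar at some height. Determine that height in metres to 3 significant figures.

z ≈ 12700 m

Scale height: H = RT/g = 287 × 275.4 / 9.794 = 8070.2 m.
Invert the barometric formula: z = H ln(P₀/P).
P₀/P = 990/204 = 4.8529; ln(4.8529) = 1.5796.
z = 8070.2 × 1.5796 = 12748 m.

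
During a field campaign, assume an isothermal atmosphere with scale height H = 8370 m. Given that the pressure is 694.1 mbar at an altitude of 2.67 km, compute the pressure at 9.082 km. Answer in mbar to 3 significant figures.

P ≈ 323 mbar

Between two levels, P₂ = P₁ exp(−Δz/H) with Δz = z₂ − z₁.
Δz = 9082.0 − 2670.0 = 6412.0 m; Δz/H = 6412.0/8370.0 = 0.76607.
P₂ = 694.1 × exp(−0.76607) = 694.1 × 0.46484 = 322.65 mbar.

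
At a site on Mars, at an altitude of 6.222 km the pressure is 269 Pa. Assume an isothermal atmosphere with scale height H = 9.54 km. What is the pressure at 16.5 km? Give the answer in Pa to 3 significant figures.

P ≈ 91.6 Pa

Between two levels, P₂ = P₁ exp(−Δz/H) with Δz = z₂ − z₁.
Δz = 16500 − 6222.0 = 10278 m; Δz/H = 10278/9540.0 = 1.0774.
P₂ = 269 × exp(−1.0774) = 269 × 0.34048 = 91.589 Pa.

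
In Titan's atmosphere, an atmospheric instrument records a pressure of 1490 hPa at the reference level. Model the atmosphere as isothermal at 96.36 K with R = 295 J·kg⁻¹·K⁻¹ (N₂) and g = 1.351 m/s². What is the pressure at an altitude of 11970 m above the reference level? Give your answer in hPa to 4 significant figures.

P ≈ 843.6 hPa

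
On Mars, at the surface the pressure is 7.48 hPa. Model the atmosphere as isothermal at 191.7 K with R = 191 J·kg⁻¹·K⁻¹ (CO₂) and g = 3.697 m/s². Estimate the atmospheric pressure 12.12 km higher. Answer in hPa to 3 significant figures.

P ≈ 2.20 hPa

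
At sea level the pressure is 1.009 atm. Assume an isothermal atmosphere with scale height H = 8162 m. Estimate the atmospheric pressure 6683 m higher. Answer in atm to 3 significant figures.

Barometric formula: P = P₀ exp(−z/H).
z/H = 6683.0/8162.0 = 0.81879; exp(−0.81879) = 0.44096.
P = 1.009 × 0.44096 = 0.44493 atm.

P ≈ 0.445 atm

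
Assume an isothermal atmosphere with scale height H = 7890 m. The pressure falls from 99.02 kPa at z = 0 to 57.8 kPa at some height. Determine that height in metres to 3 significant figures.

Invert the barometric formula: z = H ln(P₀/P).
P₀/P = 99.02/57.8 = 1.7131; ln(1.7131) = 0.53830.
z = 7890.0 × 0.53830 = 4247.2 m.

z ≈ 4250 m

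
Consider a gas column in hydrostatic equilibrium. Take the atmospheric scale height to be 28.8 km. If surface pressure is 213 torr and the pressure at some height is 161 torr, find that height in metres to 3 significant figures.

z ≈ 8060 m

Invert the barometric formula: z = H ln(P₀/P).
P₀/P = 213/161 = 1.3230; ln(1.3230) = 0.27990.
z = 28800 × 0.27990 = 8061.1 m.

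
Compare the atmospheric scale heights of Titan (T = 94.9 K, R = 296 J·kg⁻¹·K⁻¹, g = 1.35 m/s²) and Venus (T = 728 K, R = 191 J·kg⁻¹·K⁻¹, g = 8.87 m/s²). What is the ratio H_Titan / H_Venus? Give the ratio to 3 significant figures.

H_Titan/H_Venus ≈ 1.33

H = RT/g for each body.
H_Titan = 296 × 94.9 / 1.35 = 20808 m.
H_Venus = 191 × 728 / 8.87 = 15676 m.
H_Titan/H_Venus = 20808/15676 = 1.3274.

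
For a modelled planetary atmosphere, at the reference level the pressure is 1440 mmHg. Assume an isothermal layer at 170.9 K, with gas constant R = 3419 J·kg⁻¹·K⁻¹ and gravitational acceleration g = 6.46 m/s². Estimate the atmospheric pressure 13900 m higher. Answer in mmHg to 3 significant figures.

P ≈ 1230 mmHg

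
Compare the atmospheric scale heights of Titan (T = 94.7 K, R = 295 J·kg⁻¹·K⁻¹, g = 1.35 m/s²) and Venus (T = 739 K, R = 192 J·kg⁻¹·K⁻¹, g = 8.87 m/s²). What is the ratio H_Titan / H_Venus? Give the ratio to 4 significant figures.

H_Titan/H_Venus ≈ 1.294

H = RT/g for each body.
H_Titan = 295 × 94.7 / 1.35 = 20694 m.
H_Venus = 192 × 739 / 8.87 = 15996 m.
H_Titan/H_Venus = 20694/15996 = 1.2937.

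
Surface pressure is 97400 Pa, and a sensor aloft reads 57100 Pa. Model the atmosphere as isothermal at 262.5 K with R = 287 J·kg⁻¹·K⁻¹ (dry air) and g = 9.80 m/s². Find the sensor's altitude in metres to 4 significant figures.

Scale height: H = RT/g = 287 × 262.5 / 9.80 = 7687.5 m.
Invert the barometric formula: z = H ln(P₀/P).
P₀/P = 97400/57100 = 1.7058; ln(1.7058) = 0.53403.
z = 7687.5 × 0.53403 = 4105.4 m.

z ≈ 4105 m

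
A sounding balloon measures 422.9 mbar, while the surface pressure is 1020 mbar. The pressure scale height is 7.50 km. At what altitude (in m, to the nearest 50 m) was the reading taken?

z ≈ 6600 m

Invert the barometric formula: z = H ln(P₀/P).
P₀/P = 1020/422.9 = 2.4119; ln(2.4119) = 0.88041.
z = 7500.0 × 0.88041 = 6603.1 m.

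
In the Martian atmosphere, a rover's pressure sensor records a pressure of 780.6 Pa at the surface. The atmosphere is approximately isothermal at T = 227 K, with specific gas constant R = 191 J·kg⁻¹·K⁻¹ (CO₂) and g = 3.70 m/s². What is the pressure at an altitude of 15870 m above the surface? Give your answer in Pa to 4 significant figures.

Scale height: H = RT/g = 191 × 227 / 3.70 = 11718 m.
Barometric formula: P = P₀ exp(−z/H).
z/H = 15870/11718 = 1.3543; exp(−1.3543) = 0.25813.
P = 780.6 × 0.25813 = 201.50 Pa.

P ≈ 201.5 Pa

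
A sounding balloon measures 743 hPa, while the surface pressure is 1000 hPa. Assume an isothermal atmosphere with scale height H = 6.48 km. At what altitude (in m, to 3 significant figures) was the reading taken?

z ≈ 1920 m

Invert the barometric formula: z = H ln(P₀/P).
P₀/P = 1000/743 = 1.3459; ln(1.3459) = 0.29706.
z = 6480.0 × 0.29706 = 1924.9 m.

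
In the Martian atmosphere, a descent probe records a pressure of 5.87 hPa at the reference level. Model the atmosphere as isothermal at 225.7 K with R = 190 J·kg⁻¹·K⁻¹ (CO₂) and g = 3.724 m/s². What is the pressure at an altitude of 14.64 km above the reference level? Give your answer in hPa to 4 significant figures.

Scale height: H = RT/g = 190 × 225.7 / 3.724 = 11515 m.
Barometric formula: P = P₀ exp(−z/H).
z/H = 14640/11515 = 1.2714; exp(−1.2714) = 0.28044.
P = 5.87 × 0.28044 = 1.6462 hPa.

P ≈ 1.646 hPa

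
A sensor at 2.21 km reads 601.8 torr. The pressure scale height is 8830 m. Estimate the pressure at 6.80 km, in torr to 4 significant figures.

P ≈ 357.8 torr

Between two levels, P₂ = P₁ exp(−Δz/H) with Δz = z₂ − z₁.
Δz = 6800.0 − 2210.0 = 4590.0 m; Δz/H = 4590.0/8830.0 = 0.51982.
P₂ = 601.8 × exp(−0.51982) = 601.8 × 0.59463 = 357.85 torr.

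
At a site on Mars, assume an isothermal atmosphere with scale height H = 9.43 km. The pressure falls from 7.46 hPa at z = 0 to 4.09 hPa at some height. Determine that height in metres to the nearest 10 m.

z ≈ 5670 m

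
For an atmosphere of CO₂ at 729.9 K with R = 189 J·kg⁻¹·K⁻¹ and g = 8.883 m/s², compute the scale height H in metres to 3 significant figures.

H ≈ 15500 m

The scale height of an isothermal atmosphere is H = RT/g.
H = 189 × 729.9 / 8.883 = 137950/8.883 = 15530 m.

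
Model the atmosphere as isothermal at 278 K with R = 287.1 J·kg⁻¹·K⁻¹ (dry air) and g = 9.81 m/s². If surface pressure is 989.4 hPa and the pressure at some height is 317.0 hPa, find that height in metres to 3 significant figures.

z ≈ 9260 m

Scale height: H = RT/g = 287.1 × 278 / 9.81 = 8136.0 m.
Invert the barometric formula: z = H ln(P₀/P).
P₀/P = 989.4/317.0 = 3.1211; ln(3.1211) = 1.1382.
z = 8136.0 × 1.1382 = 9260.4 m.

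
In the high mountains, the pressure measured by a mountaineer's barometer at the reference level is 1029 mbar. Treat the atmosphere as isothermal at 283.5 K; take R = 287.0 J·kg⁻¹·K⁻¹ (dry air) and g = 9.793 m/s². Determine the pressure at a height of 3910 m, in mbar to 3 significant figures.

P ≈ 643 mbar

Scale height: H = RT/g = 287.0 × 283.5 / 9.793 = 8308.4 m.
Barometric formula: P = P₀ exp(−z/H).
z/H = 3910.0/8308.4 = 0.47061; exp(−0.47061) = 0.62462.
P = 1029 × 0.62462 = 642.73 mbar.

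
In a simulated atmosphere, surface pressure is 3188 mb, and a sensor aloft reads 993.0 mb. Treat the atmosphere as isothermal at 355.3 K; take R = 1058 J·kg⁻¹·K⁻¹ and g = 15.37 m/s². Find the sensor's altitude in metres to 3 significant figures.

z ≈ 28500 m

Scale height: H = RT/g = 1058 × 355.3 / 15.37 = 24457 m.
Invert the barometric formula: z = H ln(P₀/P).
P₀/P = 3188/993.0 = 3.2105; ln(3.2105) = 1.1664.
z = 24457 × 1.1664 = 28527 m.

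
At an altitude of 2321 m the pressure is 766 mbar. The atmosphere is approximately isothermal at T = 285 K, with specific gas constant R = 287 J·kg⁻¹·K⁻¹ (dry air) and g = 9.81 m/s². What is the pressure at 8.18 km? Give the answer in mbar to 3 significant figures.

P ≈ 379 mbar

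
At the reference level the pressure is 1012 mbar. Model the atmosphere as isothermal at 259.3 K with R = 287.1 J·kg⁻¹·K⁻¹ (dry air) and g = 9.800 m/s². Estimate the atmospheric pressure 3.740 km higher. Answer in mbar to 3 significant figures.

P ≈ 619 mbar

Scale height: H = RT/g = 287.1 × 259.3 / 9.800 = 7596.4 m.
Barometric formula: P = P₀ exp(−z/H).
z/H = 3740.0/7596.4 = 0.49234; exp(−0.49234) = 0.61119.
P = 1012 × 0.61119 = 618.52 mbar.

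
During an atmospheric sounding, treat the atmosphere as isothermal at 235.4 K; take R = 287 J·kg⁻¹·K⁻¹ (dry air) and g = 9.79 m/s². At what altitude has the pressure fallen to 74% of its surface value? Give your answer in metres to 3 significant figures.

Scale height: H = RT/g = 287 × 235.4 / 9.79 = 6900.9 m.
Set P/P₀ = exp(−z/H) = 0.74, so z = −H ln(0.74).
−ln(0.74) = 0.30111; z = 6900.9 × 0.30111 = 2077.9 m.

z ≈ 2080 m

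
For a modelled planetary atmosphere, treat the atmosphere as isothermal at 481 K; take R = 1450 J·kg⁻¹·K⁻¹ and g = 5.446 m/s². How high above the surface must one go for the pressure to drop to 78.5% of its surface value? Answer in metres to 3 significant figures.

z ≈ 31000 m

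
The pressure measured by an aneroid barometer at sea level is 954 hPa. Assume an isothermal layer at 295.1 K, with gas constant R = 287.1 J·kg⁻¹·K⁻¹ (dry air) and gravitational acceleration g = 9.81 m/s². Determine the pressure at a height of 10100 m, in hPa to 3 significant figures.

P ≈ 296 hPa

Scale height: H = RT/g = 287.1 × 295.1 / 9.81 = 8636.4 m.
Barometric formula: P = P₀ exp(−z/H).
z/H = 10100/8636.4 = 1.1695; exp(−1.1695) = 0.31052.
P = 954 × 0.31052 = 296.24 hPa.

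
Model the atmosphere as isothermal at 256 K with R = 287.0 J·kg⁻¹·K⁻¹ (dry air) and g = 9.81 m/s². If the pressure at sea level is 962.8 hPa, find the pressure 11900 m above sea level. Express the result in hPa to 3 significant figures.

P ≈ 197 hPa

Scale height: H = RT/g = 287.0 × 256 / 9.81 = 7489.5 m.
Barometric formula: P = P₀ exp(−z/H).
z/H = 11900/7489.5 = 1.5889; exp(−1.5889) = 0.20415.
P = 962.8 × 0.20415 = 196.56 hPa.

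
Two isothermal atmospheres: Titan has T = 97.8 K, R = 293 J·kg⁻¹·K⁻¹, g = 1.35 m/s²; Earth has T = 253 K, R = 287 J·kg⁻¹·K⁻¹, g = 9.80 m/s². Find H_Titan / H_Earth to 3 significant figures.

H_Titan/H_Earth ≈ 2.86

H = RT/g for each body.
H_Titan = 293 × 97.8 / 1.35 = 21226 m.
H_Earth = 287 × 253 / 9.80 = 7409.3 m.
H_Titan/H_Earth = 21226/7409.3 = 2.8648.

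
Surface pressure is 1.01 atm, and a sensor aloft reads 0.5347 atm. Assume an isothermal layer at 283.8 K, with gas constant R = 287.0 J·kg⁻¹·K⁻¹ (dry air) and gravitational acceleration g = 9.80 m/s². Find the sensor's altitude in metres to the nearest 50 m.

z ≈ 5300 m

Scale height: H = RT/g = 287.0 × 283.8 / 9.80 = 8311.3 m.
Invert the barometric formula: z = H ln(P₀/P).
P₀/P = 1.01/0.5347 = 1.8889; ln(1.8889) = 0.63599.
z = 8311.3 × 0.63599 = 5285.9 m.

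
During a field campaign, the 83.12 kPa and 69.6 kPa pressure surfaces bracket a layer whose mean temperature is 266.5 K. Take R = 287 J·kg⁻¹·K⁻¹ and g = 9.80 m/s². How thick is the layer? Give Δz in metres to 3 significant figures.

Δz ≈ 1390 m

Hypsometric equation: Δz = (R T̄/g) ln(P₁/P₂).
R T̄/g = 287 × 266.5 / 9.80 = 7804.6 m.
ln(83.12/69.6) = ln(1.1943) = 0.17756.
Δz = 7804.6 × 0.17756 = 1385.8 m.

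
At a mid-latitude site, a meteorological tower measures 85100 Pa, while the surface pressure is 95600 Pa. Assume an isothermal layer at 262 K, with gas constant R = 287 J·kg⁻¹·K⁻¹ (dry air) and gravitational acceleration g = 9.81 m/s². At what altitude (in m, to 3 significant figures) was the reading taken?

Scale height: H = RT/g = 287 × 262 / 9.81 = 7665.0 m.
Invert the barometric formula: z = H ln(P₀/P).
P₀/P = 95600/85100 = 1.1234; ln(1.1234) = 0.11636.
z = 7665.0 × 0.11636 = 891.90 m.

z ≈ 892 m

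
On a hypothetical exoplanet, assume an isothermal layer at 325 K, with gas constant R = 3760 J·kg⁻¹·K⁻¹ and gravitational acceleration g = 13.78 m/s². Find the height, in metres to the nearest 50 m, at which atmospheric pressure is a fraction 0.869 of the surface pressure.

z ≈ 12450 m

Scale height: H = RT/g = 3760 × 325 / 13.78 = 88679 m.
Set P/P₀ = exp(−z/H) = 0.869, so z = −H ln(0.869).
−ln(0.869) = 0.14041; z = 88679 × 0.14041 = 12451 m.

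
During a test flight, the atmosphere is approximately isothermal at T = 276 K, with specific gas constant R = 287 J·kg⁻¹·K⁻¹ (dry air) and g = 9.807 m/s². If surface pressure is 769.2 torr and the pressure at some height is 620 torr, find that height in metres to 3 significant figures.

z ≈ 1740 m

Scale height: H = RT/g = 287 × 276 / 9.807 = 8077.1 m.
Invert the barometric formula: z = H ln(P₀/P).
P₀/P = 769.2/620 = 1.2406; ln(1.2406) = 0.21560.
z = 8077.1 × 0.21560 = 1741.4 m.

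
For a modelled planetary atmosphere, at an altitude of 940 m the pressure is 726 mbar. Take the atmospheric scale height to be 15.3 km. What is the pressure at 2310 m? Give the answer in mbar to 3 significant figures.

P ≈ 664 mbar

Between two levels, P₂ = P₁ exp(−Δz/H) with Δz = z₂ − z₁.
Δz = 2310.0 − 940.00 = 1370.0 m; Δz/H = 1370.0/15300 = 0.089542.
P₂ = 726 × exp(−0.089542) = 726 × 0.91435 = 663.82 mbar.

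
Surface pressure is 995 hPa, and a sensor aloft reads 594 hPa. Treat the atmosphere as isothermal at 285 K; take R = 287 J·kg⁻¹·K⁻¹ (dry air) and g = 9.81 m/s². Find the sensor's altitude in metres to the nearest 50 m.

z ≈ 4300 m

Scale height: H = RT/g = 287 × 285 / 9.81 = 8337.9 m.
Invert the barometric formula: z = H ln(P₀/P).
P₀/P = 995/594 = 1.6751; ln(1.6751) = 0.51587.
z = 8337.9 × 0.51587 = 4301.3 m.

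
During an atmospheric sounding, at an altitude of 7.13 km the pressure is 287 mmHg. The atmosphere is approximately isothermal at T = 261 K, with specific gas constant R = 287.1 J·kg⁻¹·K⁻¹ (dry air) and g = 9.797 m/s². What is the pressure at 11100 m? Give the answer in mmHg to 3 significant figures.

Scale height: H = RT/g = 287.1 × 261 / 9.797 = 7648.6 m.
Between two levels, P₂ = P₁ exp(−Δz/H) with Δz = z₂ − z₁.
Δz = 11100 − 7130.0 = 3970.0 m; Δz/H = 3970.0/7648.6 = 0.51905.
P₂ = 287 × exp(−0.51905) = 287 × 0.59509 = 170.79 mmHg.

P ≈ 171 mmHg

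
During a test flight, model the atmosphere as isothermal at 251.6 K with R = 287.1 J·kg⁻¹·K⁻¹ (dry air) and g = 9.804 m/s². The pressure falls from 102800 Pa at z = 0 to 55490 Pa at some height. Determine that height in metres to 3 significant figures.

Scale height: H = RT/g = 287.1 × 251.6 / 9.804 = 7367.8 m.
Invert the barometric formula: z = H ln(P₀/P).
P₀/P = 102800/55490 = 1.8526; ln(1.8526) = 0.61659.
z = 7367.8 × 0.61659 = 4542.9 m.

z ≈ 4540 m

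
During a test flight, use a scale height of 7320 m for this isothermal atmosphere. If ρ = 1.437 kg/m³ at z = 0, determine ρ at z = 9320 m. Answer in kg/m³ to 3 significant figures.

In an isothermal atmosphere, density decays like pressure: ρ = ρ₀ exp(−z/H).
z/H = 9320.0/7320.0 = 1.2732; exp(−1.2732) = 0.27993.
ρ = 1.437 × 0.27993 = 0.40226 kg/m³.

ρ ≈ 0.402 kg/m³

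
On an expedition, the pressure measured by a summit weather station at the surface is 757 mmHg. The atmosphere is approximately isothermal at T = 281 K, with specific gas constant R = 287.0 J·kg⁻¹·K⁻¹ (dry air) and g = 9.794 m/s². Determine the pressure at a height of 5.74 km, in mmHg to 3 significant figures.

P ≈ 377 mmHg

Scale height: H = RT/g = 287.0 × 281 / 9.794 = 8234.3 m.
Barometric formula: P = P₀ exp(−z/H).
z/H = 5740.0/8234.3 = 0.69708; exp(−0.69708) = 0.49804.
P = 757 × 0.49804 = 377.02 mmHg.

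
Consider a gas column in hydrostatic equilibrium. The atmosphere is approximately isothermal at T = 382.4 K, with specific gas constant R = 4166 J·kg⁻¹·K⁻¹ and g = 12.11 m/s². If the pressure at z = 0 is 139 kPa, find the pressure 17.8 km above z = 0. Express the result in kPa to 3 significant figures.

P ≈ 121 kPa

Scale height: H = RT/g = 4166 × 382.4 / 12.11 = 131550 m.
Barometric formula: P = P₀ exp(−z/H).
z/H = 17800/131550 = 0.13531; exp(−0.13531) = 0.87345.
P = 139 × 0.87345 = 121.41 kPa.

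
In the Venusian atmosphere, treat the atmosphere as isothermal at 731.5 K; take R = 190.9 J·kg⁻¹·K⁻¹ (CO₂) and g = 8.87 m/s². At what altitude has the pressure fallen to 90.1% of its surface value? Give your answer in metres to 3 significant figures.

z ≈ 1640 m

Scale height: H = RT/g = 190.9 × 731.5 / 8.87 = 15743 m.
Set P/P₀ = exp(−z/H) = 0.901, so z = −H ln(0.901).
−ln(0.901) = 0.10425; z = 15743 × 0.10425 = 1641.2 m.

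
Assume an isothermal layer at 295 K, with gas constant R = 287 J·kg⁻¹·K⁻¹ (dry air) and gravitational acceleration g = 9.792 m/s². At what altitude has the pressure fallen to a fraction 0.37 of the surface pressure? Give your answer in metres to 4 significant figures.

Scale height: H = RT/g = 287 × 295 / 9.792 = 8646.3 m.
Set P/P₀ = exp(−z/H) = 0.37, so z = −H ln(0.37).
−ln(0.37) = 0.99425; z = 8646.3 × 0.99425 = 8596.6 m.

z ≈ 8597 m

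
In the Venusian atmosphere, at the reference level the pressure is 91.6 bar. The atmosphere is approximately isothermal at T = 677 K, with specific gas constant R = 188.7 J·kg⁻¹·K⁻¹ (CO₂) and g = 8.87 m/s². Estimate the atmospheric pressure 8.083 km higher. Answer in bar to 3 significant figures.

P ≈ 52.3 bar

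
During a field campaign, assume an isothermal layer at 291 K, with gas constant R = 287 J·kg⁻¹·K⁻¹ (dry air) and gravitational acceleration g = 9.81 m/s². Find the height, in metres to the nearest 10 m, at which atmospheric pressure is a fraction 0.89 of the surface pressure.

z ≈ 990 m

Scale height: H = RT/g = 287 × 291 / 9.81 = 8513.5 m.
Set P/P₀ = exp(−z/H) = 0.89, so z = −H ln(0.89).
−ln(0.89) = 0.11653; z = 8513.5 × 0.11653 = 992.08 m.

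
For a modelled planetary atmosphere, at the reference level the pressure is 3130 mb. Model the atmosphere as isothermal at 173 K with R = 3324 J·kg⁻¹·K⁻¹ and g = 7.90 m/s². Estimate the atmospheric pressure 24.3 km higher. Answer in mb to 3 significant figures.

P ≈ 2240 mb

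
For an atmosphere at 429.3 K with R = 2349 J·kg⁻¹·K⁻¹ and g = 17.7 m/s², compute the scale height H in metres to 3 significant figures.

The scale height of an isothermal atmosphere is H = RT/g.
H = 2349 × 429.3 / 17.7 = 1008400/17.7 = 56972 m.

H ≈ 57000 m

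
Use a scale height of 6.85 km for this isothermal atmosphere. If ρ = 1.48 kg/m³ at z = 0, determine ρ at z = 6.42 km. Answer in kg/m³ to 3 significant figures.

ρ ≈ 0.580 kg/m³

In an isothermal atmosphere, density decays like pressure: ρ = ρ₀ exp(−z/H).
z/H = 6420.0/6850.0 = 0.93723; exp(−0.93723) = 0.39171.
ρ = 1.48 × 0.39171 = 0.57973 kg/m³.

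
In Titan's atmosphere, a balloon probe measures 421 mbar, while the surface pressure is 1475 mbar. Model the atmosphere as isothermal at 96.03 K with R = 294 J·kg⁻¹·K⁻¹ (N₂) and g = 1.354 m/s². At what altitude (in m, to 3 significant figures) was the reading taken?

z ≈ 26100 m

Scale height: H = RT/g = 294 × 96.03 / 1.354 = 20851 m.
Invert the barometric formula: z = H ln(P₀/P).
P₀/P = 1475/421 = 3.5036; ln(3.5036) = 1.2538.
z = 20851 × 1.2538 = 26143 m.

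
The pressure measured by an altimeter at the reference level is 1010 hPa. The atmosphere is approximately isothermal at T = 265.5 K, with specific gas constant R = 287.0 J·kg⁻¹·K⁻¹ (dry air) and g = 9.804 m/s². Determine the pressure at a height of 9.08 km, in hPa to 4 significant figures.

P ≈ 314.0 hPa

Scale height: H = RT/g = 287.0 × 265.5 / 9.804 = 7772.2 m.
Barometric formula: P = P₀ exp(−z/H).
z/H = 9080.0/7772.2 = 1.1683; exp(−1.1683) = 0.31090.
P = 1010 × 0.31090 = 314.01 hPa.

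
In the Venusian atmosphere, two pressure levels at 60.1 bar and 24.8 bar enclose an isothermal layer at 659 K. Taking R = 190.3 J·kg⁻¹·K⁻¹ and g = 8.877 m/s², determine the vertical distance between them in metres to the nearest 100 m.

Δz ≈ 12500 m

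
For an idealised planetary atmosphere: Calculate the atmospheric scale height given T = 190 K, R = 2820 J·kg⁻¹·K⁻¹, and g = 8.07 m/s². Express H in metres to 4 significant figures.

H ≈ 66390 m

The scale height of an isothermal atmosphere is H = RT/g.
H = 2820 × 190 / 8.07 = 535800/8.07 = 66394 m.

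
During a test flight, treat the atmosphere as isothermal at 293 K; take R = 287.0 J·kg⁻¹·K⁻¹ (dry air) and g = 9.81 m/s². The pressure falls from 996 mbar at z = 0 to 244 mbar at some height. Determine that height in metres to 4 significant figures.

z ≈ 12060 m

Scale height: H = RT/g = 287.0 × 293 / 9.81 = 8572.0 m.
Invert the barometric formula: z = H ln(P₀/P).
P₀/P = 996/244 = 4.0820; ln(4.0820) = 1.4066.
z = 8572.0 × 1.4066 = 12057 m.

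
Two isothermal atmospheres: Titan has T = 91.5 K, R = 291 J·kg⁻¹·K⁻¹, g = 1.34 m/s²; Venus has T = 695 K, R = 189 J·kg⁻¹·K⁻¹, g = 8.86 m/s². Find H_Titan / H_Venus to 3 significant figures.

H_Titan/H_Venus ≈ 1.34

H = RT/g for each body.
H_Titan = 291 × 91.5 / 1.34 = 19871 m.
H_Venus = 189 × 695 / 8.86 = 14826 m.
H_Titan/H_Venus = 19871/14826 = 1.3403.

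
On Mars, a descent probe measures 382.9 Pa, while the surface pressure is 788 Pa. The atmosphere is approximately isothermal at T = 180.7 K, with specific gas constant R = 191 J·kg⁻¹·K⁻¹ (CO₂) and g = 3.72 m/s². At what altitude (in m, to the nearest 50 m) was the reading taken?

Scale height: H = RT/g = 191 × 180.7 / 3.72 = 9277.9 m.
Invert the barometric formula: z = H ln(P₀/P).
P₀/P = 788/382.9 = 2.0580; ln(2.0580) = 0.72173.
z = 9277.9 × 0.72173 = 6696.1 m.

z ≈ 6700 m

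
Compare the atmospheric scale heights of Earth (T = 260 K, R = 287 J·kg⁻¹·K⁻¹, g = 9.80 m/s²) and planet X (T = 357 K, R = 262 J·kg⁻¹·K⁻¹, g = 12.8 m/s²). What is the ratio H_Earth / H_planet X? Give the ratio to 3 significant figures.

H_Earth/H_planet X ≈ 1.04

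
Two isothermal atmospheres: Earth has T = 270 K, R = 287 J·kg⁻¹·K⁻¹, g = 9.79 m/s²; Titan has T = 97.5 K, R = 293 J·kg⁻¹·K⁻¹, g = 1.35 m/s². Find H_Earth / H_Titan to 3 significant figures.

H = RT/g for each body.
H_Earth = 287 × 270 / 9.79 = 7915.2 m.
H_Titan = 293 × 97.5 / 1.35 = 21161 m.
H_Earth/H_Titan = 7915.2/21161 = 0.37405.

H_Earth/H_Titan ≈ 0.374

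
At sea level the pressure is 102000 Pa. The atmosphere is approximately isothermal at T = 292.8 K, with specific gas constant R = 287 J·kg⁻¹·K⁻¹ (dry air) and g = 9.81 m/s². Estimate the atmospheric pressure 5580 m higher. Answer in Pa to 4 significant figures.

P ≈ 53170 Pa

Scale height: H = RT/g = 287 × 292.8 / 9.81 = 8566.1 m.
Barometric formula: P = P₀ exp(−z/H).
z/H = 5580.0/8566.1 = 0.65140; exp(−0.65140) = 0.52132.
P = 102000 × 0.52132 = 53175 Pa.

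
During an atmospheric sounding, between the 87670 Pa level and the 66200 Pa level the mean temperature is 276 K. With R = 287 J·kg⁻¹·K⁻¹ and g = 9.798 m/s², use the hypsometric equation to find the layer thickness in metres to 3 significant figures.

Hypsometric equation: Δz = (R T̄/g) ln(P₁/P₂).
R T̄/g = 287 × 276 / 9.798 = 8084.5 m.
ln(87670/66200) = ln(1.3243) = 0.28088.
Δz = 8084.5 × 0.28088 = 2270.8 m.

Δz ≈ 2270 m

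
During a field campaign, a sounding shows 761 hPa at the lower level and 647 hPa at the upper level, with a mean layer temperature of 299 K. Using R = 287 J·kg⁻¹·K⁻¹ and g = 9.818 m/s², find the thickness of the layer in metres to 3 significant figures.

Hypsometric equation: Δz = (R T̄/g) ln(P₁/P₂).
R T̄/g = 287 × 299 / 9.818 = 8740.4 m.
ln(761/647) = ln(1.1762) = 0.16229.
Δz = 8740.4 × 0.16229 = 1418.5 m.

Δz ≈ 1420 m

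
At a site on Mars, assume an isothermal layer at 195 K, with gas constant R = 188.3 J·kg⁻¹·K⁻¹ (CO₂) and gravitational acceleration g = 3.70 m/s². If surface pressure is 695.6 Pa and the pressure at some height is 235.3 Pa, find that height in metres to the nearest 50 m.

z ≈ 10750 m

Scale height: H = RT/g = 188.3 × 195 / 3.70 = 9923.9 m.
Invert the barometric formula: z = H ln(P₀/P).
P₀/P = 695.6/235.3 = 2.9562; ln(2.9562) = 1.0839.
z = 9923.9 × 1.0839 = 10757 m.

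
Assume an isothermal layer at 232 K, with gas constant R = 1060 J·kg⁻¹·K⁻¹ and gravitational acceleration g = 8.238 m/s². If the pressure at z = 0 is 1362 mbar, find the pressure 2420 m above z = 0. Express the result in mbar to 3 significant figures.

Scale height: H = RT/g = 1060 × 232 / 8.238 = 29852 m.
Barometric formula: P = P₀ exp(−z/H).
z/H = 2420.0/29852 = 0.081067; exp(−0.081067) = 0.92213.
P = 1362 × 0.92213 = 1255.9 mbar.

P ≈ 1260 mbar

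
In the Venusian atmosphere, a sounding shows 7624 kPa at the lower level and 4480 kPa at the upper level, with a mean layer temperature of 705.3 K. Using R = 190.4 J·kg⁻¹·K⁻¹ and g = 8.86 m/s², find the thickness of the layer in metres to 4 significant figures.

Hypsometric equation: Δz = (R T̄/g) ln(P₁/P₂).
R T̄/g = 190.4 × 705.3 / 8.86 = 15157 m.
ln(7624/4480) = ln(1.7018) = 0.53169.
Δz = 15157 × 0.53169 = 8058.8 m.

Δz ≈ 8059 m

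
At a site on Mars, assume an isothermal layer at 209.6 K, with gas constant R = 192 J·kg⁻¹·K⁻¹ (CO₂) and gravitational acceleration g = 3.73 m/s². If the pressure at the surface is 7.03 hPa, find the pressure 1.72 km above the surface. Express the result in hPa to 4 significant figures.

Scale height: H = RT/g = 192 × 209.6 / 3.73 = 10789 m.
Barometric formula: P = P₀ exp(−z/H).
z/H = 1720.0/10789 = 0.15942; exp(−0.15942) = 0.85264.
P = 7.03 × 0.85264 = 5.9941 hPa.

P ≈ 5.994 hPa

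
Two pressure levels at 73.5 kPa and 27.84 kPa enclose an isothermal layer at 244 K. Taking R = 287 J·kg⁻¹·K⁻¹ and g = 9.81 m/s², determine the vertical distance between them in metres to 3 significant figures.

Δz ≈ 6930 m

Hypsometric equation: Δz = (R T̄/g) ln(P₁/P₂).
R T̄/g = 287 × 244 / 9.81 = 7138.4 m.
ln(73.5/27.84) = ln(2.6401) = 0.97082.
Δz = 7138.4 × 0.97082 = 6930.1 m.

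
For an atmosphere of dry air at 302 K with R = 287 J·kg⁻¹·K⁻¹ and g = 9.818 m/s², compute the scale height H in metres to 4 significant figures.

The scale height of an isothermal atmosphere is H = RT/g.
H = 287 × 302 / 9.818 = 86674/9.818 = 8828.1 m.

H ≈ 8828 m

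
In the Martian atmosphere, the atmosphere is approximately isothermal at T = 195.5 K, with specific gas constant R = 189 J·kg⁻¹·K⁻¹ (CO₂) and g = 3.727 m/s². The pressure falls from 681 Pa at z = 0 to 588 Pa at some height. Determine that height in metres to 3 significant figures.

z ≈ 1460 m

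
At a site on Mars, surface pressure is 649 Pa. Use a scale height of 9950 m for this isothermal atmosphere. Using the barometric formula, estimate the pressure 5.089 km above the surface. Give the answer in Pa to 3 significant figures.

Barometric formula: P = P₀ exp(−z/H).
z/H = 5089.0/9950.0 = 0.51146; exp(−0.51146) = 0.59962.
P = 649 × 0.59962 = 389.15 Pa.

P ≈ 389 Pa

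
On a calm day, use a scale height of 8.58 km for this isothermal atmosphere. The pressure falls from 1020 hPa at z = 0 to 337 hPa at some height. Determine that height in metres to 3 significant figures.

Invert the barometric formula: z = H ln(P₀/P).
P₀/P = 1020/337 = 3.0267; ln(3.0267) = 1.1075.
z = 8580.0 × 1.1075 = 9502.3 m.

z ≈ 9500 m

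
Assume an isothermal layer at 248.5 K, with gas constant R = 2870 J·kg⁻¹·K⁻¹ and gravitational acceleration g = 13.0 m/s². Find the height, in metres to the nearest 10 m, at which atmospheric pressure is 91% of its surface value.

Scale height: H = RT/g = 2870 × 248.5 / 13.0 = 54861 m.
Set P/P₀ = exp(−z/H) = 0.91, so z = −H ln(0.91).
−ln(0.91) = 0.094311; z = 54861 × 0.094311 = 5174.0 m.

z ≈ 5170 m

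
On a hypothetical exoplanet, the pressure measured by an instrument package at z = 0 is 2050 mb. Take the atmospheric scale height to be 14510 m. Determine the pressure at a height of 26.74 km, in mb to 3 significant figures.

P ≈ 325 mb

Barometric formula: P = P₀ exp(−z/H).
z/H = 26740/14510 = 1.8429; exp(−1.8429) = 0.15836.
P = 2050 × 0.15836 = 324.64 mb.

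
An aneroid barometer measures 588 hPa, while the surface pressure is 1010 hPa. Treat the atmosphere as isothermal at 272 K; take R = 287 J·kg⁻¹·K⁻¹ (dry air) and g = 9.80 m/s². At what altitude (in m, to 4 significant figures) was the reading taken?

z ≈ 4309 m

Scale height: H = RT/g = 287 × 272 / 9.80 = 7965.7 m.
Invert the barometric formula: z = H ln(P₀/P).
P₀/P = 1010/588 = 1.7177; ln(1.7177) = 0.54099.
z = 7965.7 × 0.54099 = 4309.4 m.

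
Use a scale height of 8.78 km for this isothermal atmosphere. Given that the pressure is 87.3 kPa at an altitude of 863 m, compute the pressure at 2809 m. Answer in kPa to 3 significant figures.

P ≈ 69.9 kPa

Between two levels, P₂ = P₁ exp(−Δz/H) with Δz = z₂ − z₁.
Δz = 2809.0 − 863.00 = 1946.0 m; Δz/H = 1946.0/8780.0 = 0.22164.
P₂ = 87.3 × exp(−0.22164) = 87.3 × 0.80120 = 69.945 kPa.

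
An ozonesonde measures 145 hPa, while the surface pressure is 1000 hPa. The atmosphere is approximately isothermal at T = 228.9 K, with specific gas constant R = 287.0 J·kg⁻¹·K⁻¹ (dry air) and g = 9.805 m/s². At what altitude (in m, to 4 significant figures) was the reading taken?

Scale height: H = RT/g = 287.0 × 228.9 / 9.805 = 6700.1 m.
Invert the barometric formula: z = H ln(P₀/P).
P₀/P = 1000/145 = 6.8966; ln(6.8966) = 1.9310.
z = 6700.1 × 1.9310 = 12938 m.

z ≈ 12940 m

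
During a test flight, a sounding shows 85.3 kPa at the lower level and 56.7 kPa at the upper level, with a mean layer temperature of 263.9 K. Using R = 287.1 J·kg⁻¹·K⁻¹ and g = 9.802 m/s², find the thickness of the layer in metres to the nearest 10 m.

Δz ≈ 3160 m

Hypsometric equation: Δz = (R T̄/g) ln(P₁/P₂).
R T̄/g = 287.1 × 263.9 / 9.802 = 7729.6 m.
ln(85.3/56.7) = ln(1.5044) = 0.40839.
Δz = 7729.6 × 0.40839 = 3156.7 m.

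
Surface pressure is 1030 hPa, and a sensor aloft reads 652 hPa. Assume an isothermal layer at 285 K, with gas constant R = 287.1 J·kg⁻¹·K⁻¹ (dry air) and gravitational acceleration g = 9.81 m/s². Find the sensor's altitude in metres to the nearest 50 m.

Scale height: H = RT/g = 287.1 × 285 / 9.81 = 8340.8 m.
Invert the barometric formula: z = H ln(P₀/P).
P₀/P = 1030/652 = 1.5798; ln(1.5798) = 0.45730.
z = 8340.8 × 0.45730 = 3814.2 m.

z ≈ 3800 m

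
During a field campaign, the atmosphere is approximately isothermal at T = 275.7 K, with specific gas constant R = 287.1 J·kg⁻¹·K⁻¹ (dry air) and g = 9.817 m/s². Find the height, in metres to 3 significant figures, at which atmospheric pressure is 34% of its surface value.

Scale height: H = RT/g = 287.1 × 275.7 / 9.817 = 8062.9 m.
Set P/P₀ = exp(−z/H) = 0.34, so z = −H ln(0.34).
−ln(0.34) = 1.0788; z = 8062.9 × 1.0788 = 8698.3 m.

z ≈ 8700 m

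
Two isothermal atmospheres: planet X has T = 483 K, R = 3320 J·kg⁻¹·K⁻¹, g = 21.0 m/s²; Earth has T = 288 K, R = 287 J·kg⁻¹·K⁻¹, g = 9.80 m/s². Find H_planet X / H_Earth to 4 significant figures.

H = RT/g for each body.
H_planet X = 3320 × 483 / 21.0 = 76360 m.
H_Earth = 287 × 288 / 9.80 = 8434.3 m.
H_planet X/H_Earth = 76360/8434.3 = 9.0535.

H_planet X/H_Earth ≈ 9.054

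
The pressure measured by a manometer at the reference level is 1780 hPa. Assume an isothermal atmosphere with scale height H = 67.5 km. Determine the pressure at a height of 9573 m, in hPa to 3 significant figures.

P ≈ 1540 hPa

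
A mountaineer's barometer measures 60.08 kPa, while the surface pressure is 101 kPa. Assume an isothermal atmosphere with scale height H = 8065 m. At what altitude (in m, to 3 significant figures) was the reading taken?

Invert the barometric formula: z = H ln(P₀/P).
P₀/P = 101/60.08 = 1.6811; ln(1.6811) = 0.51945.
z = 8065.0 × 0.51945 = 4189.4 m.

z ≈ 4190 m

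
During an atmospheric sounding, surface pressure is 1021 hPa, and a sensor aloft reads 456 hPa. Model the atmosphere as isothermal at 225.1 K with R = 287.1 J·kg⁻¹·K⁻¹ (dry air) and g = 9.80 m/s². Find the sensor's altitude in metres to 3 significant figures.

z ≈ 5320 m

Scale height: H = RT/g = 287.1 × 225.1 / 9.80 = 6594.5 m.
Invert the barometric formula: z = H ln(P₀/P).
P₀/P = 1021/456 = 2.2390; ln(2.2390) = 0.80603.
z = 6594.5 × 0.80603 = 5315.4 m.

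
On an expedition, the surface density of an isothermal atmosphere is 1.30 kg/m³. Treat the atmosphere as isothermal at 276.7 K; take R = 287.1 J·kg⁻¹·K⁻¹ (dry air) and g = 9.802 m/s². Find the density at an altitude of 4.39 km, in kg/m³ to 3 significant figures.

ρ ≈ 0.756 kg/m³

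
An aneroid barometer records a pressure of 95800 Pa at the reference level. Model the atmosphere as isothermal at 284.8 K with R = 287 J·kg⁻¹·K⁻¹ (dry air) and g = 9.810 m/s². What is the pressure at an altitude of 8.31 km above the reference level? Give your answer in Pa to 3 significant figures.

P ≈ 35300 Pa

Scale height: H = RT/g = 287 × 284.8 / 9.810 = 8332.1 m.
Barometric formula: P = P₀ exp(−z/H).
z/H = 8310.0/8332.1 = 0.99735; exp(−0.99735) = 0.36886.
P = 95800 × 0.36886 = 35337 Pa.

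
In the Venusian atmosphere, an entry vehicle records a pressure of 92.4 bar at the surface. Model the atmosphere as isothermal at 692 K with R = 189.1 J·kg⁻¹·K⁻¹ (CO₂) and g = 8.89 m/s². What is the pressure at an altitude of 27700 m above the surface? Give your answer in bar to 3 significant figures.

P ≈ 14.1 bar

Scale height: H = RT/g = 189.1 × 692 / 8.89 = 14720 m.
Barometric formula: P = P₀ exp(−z/H).
z/H = 27700/14720 = 1.8818; exp(−1.8818) = 0.15232.
P = 92.4 × 0.15232 = 14.074 bar.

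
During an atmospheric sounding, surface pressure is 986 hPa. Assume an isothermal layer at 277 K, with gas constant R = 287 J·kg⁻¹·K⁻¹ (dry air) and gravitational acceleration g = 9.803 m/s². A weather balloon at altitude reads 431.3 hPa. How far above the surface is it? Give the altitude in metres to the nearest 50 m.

z ≈ 6700 m

Scale height: H = RT/g = 287 × 277 / 9.803 = 8109.7 m.
Invert the barometric formula: z = H ln(P₀/P).
P₀/P = 986/431.3 = 2.2861; ln(2.2861) = 0.82685.
z = 8109.7 × 0.82685 = 6705.5 m.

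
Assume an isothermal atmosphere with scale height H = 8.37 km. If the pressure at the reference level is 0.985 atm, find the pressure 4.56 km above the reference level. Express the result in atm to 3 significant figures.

P ≈ 0.571 atm

Barometric formula: P = P₀ exp(−z/H).
z/H = 4560.0/8370.0 = 0.54480; exp(−0.54480) = 0.57996.
P = 0.985 × 0.57996 = 0.57126 atm.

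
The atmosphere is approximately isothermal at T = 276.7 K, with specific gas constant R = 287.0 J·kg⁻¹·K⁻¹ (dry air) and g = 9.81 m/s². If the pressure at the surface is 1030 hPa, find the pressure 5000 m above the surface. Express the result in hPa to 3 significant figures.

P ≈ 555 hPa

Scale height: H = RT/g = 287.0 × 276.7 / 9.81 = 8095.1 m.
Barometric formula: P = P₀ exp(−z/H).
z/H = 5000.0/8095.1 = 0.61766; exp(−0.61766) = 0.53920.
P = 1030 × 0.53920 = 555.38 hPa.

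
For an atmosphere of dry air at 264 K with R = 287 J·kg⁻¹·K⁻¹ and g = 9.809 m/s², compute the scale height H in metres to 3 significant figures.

The scale height of an isothermal atmosphere is H = RT/g.
H = 287 × 264 / 9.809 = 75768/9.809 = 7724.3 m.

H ≈ 7720 m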